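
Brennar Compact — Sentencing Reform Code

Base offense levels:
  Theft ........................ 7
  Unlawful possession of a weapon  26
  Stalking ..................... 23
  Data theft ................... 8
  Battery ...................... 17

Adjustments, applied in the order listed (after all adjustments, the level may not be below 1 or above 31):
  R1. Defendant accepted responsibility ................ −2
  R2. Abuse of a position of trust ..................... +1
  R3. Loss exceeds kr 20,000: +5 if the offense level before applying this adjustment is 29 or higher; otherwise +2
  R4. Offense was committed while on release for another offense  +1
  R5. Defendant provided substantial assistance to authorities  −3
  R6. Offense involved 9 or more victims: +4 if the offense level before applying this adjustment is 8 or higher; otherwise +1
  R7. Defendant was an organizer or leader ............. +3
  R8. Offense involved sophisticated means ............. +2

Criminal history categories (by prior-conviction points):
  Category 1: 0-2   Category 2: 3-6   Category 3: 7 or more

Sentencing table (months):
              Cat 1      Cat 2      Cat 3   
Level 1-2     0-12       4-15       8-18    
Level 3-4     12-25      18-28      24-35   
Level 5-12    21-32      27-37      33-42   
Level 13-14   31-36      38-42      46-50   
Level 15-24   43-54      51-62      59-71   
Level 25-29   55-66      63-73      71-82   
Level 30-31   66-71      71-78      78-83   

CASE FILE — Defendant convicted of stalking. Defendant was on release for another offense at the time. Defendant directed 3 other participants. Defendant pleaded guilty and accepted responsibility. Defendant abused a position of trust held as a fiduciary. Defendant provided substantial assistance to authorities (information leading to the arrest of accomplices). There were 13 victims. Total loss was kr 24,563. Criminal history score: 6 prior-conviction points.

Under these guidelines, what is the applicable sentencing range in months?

63-73 months

Base offense level for stalking: 23.
R1 applies: 23 − 2 = 21.
R2 applies: 21 + 1 = 22.
R3 applies (level before this adjustment is 22 < 29, so +2): 22 + 2 = 24.
R4 applies: 24 + 1 = 25.
R5 applies: 25 − 3 = 22.
R6 applies (level before this adjustment is 22 ≥ 8, so +4): 22 + 4 = 26.
R7 applies: 26 + 3 = 29.
R8 does not apply.
Final offense level: 29.
Criminal history: 6 prior points → Category 2 (3-6).
Level 29 falls in the 25-29 band.
Grid: Level 25-29 × Category 2 = 63-73 months.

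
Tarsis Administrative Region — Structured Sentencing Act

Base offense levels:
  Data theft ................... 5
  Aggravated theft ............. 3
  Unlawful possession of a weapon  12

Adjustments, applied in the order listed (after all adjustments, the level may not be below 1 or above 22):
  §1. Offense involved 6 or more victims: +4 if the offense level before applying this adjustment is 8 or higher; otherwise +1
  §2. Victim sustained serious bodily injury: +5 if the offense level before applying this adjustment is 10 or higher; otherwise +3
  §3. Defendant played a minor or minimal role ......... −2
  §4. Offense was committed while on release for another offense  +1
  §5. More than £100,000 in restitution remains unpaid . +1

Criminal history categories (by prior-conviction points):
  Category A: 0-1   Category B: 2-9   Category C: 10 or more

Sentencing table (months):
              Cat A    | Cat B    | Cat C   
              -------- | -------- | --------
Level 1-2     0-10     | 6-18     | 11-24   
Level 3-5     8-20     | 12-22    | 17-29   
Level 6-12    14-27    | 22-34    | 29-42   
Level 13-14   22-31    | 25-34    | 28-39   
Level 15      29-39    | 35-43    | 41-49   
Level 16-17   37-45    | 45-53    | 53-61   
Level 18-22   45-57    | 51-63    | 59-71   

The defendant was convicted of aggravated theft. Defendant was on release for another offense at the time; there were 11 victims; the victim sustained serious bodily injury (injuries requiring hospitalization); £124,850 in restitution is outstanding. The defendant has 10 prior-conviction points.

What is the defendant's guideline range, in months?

29-42 months

Base offense level for aggravated theft: 3.
§1 applies (level before this adjustment is 3 < 8, so +1): 3 + 1 = 4.
§2 applies (level before this adjustment is 4 < 10, so +3): 4 + 3 = 7.
§3 does not apply.
§4 applies: 7 + 1 = 8.
§5 applies: 8 + 1 = 9.
Final offense level: 9.
Criminal history: 10 prior points → Category C (10+).
Level 9 falls in the 6-12 band.
Grid: Level 6-12 × Category C = 29-42 months.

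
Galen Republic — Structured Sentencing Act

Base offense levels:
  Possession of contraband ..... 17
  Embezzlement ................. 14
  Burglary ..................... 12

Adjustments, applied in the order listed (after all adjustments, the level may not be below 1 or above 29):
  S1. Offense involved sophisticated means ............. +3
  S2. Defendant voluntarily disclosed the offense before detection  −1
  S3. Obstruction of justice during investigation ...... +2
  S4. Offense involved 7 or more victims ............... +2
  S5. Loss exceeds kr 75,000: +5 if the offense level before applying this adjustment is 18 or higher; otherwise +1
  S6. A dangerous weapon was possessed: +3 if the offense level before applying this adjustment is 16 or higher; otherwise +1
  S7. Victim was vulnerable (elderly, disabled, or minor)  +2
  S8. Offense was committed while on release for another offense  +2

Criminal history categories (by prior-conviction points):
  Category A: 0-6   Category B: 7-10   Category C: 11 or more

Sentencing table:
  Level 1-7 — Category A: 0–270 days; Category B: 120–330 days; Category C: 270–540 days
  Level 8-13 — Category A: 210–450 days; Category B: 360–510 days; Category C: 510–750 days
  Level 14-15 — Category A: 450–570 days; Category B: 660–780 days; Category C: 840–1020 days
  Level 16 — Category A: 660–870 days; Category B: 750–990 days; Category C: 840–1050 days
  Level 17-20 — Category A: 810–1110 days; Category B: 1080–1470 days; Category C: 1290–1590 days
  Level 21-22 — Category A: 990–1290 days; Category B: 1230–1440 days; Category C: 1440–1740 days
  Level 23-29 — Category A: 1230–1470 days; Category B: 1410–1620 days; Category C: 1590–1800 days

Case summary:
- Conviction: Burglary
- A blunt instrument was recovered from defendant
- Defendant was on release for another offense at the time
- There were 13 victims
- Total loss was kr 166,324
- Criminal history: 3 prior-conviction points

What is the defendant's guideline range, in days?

810-1110 days

Base offense level for burglary: 12.
S1 does not apply.
S4 applies: 12 + 2 = 14.
S5 applies (level before this adjustment is 14 < 18, so +1): 14 + 1 = 15.
S6 applies (level before this adjustment is 15 < 16, so +1): 15 + 1 = 16.
S8 applies: 16 + 2 = 18.
Final offense level: 18.
Criminal history: 3 prior points → Category A (0-6).
Level 18 falls in the 17-20 band.
Grid: Level 17-20 × Category A = 810-1110 days.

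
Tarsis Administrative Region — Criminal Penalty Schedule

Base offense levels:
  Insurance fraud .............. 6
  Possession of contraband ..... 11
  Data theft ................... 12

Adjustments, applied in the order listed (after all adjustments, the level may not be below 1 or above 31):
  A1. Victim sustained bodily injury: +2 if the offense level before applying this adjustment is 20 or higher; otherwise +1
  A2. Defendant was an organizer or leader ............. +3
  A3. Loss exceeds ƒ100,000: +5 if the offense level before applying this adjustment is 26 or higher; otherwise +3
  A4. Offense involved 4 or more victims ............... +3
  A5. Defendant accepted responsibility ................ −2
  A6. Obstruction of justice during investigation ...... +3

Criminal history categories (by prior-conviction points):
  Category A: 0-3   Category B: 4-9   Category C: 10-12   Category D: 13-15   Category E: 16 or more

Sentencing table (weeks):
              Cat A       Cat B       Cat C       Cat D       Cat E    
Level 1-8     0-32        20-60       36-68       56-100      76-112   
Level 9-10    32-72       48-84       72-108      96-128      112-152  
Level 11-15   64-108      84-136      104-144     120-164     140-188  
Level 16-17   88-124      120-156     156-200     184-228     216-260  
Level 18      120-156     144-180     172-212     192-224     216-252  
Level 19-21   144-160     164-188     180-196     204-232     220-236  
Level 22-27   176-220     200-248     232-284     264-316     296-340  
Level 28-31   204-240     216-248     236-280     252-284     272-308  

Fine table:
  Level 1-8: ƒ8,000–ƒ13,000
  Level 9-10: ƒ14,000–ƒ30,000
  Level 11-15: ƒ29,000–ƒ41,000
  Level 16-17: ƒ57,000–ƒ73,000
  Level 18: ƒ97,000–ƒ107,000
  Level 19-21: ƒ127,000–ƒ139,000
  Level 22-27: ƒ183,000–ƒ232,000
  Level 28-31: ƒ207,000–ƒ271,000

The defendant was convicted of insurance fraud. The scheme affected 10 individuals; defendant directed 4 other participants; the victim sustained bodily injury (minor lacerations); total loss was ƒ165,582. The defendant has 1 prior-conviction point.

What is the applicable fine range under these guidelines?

ƒ57,000–ƒ73,000

Base offense level for insurance fraud: 6.
A1 applies (level before this adjustment is 6 < 20, so +1): 6 + 1 = 7.
A2 applies: 7 + 3 = 10.
A3 applies (level before this adjustment is 10 < 26, so +3): 10 + 3 = 13.
A4 applies: 13 + 3 = 16.
A5 does not apply.
Final offense level: 16.
Level 16 falls in the 16-17 band.
Fine table: Level 16-17 → ƒ57,000–ƒ73,000.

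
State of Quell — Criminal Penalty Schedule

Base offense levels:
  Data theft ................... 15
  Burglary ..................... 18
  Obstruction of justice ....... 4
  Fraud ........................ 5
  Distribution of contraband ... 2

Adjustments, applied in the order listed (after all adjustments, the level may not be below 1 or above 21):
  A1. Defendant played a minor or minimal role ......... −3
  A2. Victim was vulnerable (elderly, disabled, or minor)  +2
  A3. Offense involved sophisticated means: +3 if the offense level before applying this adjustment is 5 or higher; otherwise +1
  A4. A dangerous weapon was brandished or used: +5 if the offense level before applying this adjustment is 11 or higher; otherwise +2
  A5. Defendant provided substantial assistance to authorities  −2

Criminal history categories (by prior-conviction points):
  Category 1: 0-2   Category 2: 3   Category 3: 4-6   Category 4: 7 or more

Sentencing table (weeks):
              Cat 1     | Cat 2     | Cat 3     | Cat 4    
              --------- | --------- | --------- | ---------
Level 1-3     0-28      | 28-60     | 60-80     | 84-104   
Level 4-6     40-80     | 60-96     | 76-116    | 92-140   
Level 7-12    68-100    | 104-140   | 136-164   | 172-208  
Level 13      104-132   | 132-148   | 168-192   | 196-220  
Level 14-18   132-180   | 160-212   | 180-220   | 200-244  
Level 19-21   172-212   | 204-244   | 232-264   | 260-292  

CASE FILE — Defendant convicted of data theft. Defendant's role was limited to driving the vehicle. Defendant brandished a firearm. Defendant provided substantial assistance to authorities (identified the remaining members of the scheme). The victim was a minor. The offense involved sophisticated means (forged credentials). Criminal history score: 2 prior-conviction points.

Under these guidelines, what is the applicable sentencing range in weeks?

172-212 weeks

Base offense level for data theft: 15.
A1 applies: 15 − 3 = 12.
A2 applies: 12 + 2 = 14.
A3 applies (level before this adjustment is 14 ≥ 5, so +3): 14 + 3 = 17.
A4 applies (level before this adjustment is 17 ≥ 11, so +5): 17 + 5 = 22.
A5 applies: 22 − 2 = 20.
Final offense level: 20.
Criminal history: 2 prior points → Category 1 (0-2).
Level 20 falls in the 19-21 band.
Grid: Level 19-21 × Category 1 = 172-212 weeks.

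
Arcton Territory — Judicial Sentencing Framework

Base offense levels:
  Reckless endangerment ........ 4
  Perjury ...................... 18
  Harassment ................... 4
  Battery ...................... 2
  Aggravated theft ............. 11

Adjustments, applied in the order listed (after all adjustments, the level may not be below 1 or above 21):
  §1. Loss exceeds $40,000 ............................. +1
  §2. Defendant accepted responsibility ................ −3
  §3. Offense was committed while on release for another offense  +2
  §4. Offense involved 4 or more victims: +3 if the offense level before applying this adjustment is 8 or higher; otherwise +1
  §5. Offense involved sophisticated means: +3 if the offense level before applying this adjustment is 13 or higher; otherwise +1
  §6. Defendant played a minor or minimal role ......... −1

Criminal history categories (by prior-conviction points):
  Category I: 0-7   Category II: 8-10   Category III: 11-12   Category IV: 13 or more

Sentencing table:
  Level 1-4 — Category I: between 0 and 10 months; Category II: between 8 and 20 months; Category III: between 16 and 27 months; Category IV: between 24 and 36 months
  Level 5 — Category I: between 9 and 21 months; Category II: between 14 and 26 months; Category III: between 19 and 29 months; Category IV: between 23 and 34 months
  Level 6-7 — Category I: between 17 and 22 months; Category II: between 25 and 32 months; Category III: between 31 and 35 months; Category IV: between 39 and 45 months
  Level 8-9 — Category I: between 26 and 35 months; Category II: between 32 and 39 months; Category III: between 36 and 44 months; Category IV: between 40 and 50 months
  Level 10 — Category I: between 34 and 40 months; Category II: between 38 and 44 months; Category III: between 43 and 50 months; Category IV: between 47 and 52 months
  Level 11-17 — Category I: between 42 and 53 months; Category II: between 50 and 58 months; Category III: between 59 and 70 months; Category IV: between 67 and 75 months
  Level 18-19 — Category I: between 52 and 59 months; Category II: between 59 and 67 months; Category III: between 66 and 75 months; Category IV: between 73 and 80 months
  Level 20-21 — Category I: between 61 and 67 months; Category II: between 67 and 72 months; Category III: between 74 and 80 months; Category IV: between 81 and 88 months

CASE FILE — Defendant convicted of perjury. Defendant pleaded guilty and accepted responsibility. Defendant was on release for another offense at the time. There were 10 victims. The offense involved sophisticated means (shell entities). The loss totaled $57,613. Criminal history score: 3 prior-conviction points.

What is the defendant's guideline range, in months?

Base offense level for perjury: 18.
§1 applies: 18 + 1 = 19.
§2 applies: 19 − 3 = 16.
§3 applies: 16 + 2 = 18.
§4 applies (level before this adjustment is 18 ≥ 8, so +3): 18 + 3 = 21.
§5 applies (level before this adjustment is 21 ≥ 13, so +3): 21 + 3 = 24.
§6 does not apply.
Level 24 exceeds the maximum of 21; capped at 21.
Final offense level: 21.
Criminal history: 3 prior points → Category I (0-7).
Level 21 falls in the 20-21 band.
Grid: Level 20-21 × Category I = 61-67 months.

61-67 months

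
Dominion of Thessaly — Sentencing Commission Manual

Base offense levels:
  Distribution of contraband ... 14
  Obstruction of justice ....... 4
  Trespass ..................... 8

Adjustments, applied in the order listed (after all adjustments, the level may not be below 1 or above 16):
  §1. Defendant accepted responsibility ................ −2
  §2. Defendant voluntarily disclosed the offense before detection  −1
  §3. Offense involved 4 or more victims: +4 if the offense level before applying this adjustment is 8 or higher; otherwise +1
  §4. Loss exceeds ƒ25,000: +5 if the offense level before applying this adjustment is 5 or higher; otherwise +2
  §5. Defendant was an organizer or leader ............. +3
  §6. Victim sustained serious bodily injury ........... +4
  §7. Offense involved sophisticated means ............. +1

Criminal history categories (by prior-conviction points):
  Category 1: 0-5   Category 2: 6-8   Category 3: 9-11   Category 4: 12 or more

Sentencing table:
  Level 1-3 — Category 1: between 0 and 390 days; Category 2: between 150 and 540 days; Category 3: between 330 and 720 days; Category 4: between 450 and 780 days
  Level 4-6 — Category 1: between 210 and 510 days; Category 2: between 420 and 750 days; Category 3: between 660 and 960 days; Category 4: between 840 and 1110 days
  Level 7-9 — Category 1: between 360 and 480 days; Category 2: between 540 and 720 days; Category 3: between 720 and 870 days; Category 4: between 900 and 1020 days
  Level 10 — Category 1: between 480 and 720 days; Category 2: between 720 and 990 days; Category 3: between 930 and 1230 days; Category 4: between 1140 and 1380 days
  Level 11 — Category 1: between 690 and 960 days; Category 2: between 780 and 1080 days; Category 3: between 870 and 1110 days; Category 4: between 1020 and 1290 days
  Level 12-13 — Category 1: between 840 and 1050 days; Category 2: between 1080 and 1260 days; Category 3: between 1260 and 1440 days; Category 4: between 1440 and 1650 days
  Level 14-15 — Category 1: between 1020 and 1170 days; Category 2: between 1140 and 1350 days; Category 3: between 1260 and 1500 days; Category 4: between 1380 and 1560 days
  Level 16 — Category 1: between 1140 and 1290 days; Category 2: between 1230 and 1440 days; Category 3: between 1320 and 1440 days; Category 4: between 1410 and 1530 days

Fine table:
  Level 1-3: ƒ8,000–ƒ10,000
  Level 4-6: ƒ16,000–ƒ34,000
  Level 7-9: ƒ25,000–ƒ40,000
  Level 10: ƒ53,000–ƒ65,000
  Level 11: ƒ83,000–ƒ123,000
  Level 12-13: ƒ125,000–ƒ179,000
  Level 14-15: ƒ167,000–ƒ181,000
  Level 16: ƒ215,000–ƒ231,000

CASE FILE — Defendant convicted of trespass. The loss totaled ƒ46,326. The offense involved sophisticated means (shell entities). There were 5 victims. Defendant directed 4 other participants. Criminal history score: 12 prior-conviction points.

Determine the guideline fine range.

ƒ215,000–ƒ231,000

Base offense level for trespass: 8.
§1 does not apply.
§2 does not apply.
§3 applies (level before this adjustment is 8 ≥ 8, so +4): 8 + 4 = 12.
§4 applies (level before this adjustment is 12 ≥ 5, so +5): 12 + 5 = 17.
§5 applies: 17 + 3 = 20.
§6 does not apply.
§7 applies: 20 + 1 = 21.
Level 21 exceeds the maximum of 16; capped at 16.
Final offense level: 16.
Level 16 falls in the 16 band.
Fine table: Level 16 → ƒ215,000–ƒ231,000.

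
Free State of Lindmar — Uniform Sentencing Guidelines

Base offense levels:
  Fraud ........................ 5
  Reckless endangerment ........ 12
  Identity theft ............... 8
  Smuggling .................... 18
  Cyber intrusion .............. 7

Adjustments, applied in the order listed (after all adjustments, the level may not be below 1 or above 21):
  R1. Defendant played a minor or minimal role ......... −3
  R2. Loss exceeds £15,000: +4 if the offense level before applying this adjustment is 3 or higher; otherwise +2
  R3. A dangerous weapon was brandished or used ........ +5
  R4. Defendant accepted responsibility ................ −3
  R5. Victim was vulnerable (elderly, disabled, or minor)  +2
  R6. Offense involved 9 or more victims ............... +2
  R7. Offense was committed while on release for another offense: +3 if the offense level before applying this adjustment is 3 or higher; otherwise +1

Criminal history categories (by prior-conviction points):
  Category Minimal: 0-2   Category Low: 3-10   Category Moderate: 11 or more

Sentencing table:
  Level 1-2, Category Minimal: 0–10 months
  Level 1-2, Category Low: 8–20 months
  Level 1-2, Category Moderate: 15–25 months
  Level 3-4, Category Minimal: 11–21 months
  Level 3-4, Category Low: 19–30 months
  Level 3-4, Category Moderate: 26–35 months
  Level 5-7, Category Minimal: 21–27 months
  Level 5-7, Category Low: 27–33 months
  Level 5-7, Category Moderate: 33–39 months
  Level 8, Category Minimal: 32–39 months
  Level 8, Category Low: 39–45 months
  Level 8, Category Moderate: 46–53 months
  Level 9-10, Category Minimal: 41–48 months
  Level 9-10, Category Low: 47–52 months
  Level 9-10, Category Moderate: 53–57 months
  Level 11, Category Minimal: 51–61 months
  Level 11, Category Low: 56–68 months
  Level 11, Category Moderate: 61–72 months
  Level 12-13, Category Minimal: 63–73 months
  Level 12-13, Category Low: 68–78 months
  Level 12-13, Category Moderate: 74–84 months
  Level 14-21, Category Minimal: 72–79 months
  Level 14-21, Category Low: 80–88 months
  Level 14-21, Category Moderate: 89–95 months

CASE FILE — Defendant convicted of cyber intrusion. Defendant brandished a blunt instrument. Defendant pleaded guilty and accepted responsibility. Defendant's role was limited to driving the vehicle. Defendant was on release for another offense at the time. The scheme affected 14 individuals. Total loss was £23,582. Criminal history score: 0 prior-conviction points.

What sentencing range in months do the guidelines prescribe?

Base offense level for cyber intrusion: 7.
R1 applies: 7 − 3 = 4.
R2 applies (level before this adjustment is 4 ≥ 3, so +4): 4 + 4 = 8.
R3 applies: 8 + 5 = 13.
R4 applies: 13 − 3 = 10.
R5 does not apply.
R6 applies: 10 + 2 = 12.
R7 applies (level before this adjustment is 12 ≥ 3, so +3): 12 + 3 = 15.
Final offense level: 15.
Criminal history: 0 prior points → Category Minimal (0-2).
Level 15 falls in the 14-21 band.
Grid: Level 14-21 × Category Minimal = 72-79 months.

72-79 months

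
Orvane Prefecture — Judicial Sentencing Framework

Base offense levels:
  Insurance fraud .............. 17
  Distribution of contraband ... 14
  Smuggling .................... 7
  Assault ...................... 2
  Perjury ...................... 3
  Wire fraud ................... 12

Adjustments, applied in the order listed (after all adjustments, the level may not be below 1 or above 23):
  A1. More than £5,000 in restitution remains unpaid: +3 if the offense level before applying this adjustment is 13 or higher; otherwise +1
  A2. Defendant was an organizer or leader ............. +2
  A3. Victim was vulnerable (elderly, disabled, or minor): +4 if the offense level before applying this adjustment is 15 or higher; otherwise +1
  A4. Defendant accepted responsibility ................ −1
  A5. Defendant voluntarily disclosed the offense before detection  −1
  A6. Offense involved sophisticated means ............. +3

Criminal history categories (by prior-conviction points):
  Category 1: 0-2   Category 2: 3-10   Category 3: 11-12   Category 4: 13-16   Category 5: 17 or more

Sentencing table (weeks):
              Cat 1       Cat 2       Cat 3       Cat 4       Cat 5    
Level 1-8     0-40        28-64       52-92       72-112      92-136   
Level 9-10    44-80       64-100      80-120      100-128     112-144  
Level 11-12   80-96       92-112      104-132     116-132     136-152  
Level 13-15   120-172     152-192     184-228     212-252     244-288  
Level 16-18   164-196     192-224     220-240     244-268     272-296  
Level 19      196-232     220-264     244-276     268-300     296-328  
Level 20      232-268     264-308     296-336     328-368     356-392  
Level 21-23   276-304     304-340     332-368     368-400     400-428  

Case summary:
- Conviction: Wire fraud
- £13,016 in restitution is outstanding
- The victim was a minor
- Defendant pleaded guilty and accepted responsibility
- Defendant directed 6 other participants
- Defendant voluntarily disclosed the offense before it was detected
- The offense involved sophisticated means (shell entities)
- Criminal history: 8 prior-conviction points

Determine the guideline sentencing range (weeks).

264-308 weeks

Base offense level for wire fraud: 12.
A1 applies (level before this adjustment is 12 < 13, so +1): 12 + 1 = 13.
A2 applies: 13 + 2 = 15.
A3 applies (level before this adjustment is 15 ≥ 15, so +4): 15 + 4 = 19.
A4 applies: 19 − 1 = 18.
A5 applies: 18 − 1 = 17.
A6 applies: 17 + 3 = 20.
Final offense level: 20.
Criminal history: 8 prior points → Category 2 (3-10).
Level 20 falls in the 20 band.
Grid: Level 20 × Category 2 = 264-308 weeks.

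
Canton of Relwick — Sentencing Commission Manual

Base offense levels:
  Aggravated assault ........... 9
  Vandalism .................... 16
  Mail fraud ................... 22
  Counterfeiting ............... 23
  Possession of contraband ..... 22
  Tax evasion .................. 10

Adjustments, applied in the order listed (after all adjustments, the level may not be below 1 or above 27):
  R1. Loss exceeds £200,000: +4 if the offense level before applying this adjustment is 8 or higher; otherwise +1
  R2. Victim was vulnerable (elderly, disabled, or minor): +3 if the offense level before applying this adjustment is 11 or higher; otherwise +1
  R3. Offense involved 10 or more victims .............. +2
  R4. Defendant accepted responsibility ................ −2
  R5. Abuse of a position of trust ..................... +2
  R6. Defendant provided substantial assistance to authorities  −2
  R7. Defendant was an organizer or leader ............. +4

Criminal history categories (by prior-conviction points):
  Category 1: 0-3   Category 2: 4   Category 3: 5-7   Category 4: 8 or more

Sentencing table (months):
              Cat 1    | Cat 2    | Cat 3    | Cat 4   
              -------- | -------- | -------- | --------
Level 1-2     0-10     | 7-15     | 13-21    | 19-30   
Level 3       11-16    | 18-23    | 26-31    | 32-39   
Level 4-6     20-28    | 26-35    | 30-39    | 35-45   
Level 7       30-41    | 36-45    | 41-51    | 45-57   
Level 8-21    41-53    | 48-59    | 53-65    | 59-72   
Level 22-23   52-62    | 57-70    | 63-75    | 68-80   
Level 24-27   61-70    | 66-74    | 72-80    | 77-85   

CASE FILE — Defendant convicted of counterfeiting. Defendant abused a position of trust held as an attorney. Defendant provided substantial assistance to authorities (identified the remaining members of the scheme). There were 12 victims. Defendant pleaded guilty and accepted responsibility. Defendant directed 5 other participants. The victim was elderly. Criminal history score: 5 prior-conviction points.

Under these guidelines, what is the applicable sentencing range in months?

72-80 months

Base offense level for counterfeiting: 23.
R1 does not apply.
R2 applies (level before this adjustment is 23 ≥ 11, so +3): 23 + 3 = 26.
R3 applies: 26 + 2 = 28.
R4 applies: 28 − 2 = 26.
R5 applies: 26 + 2 = 28.
R6 applies: 28 − 2 = 26.
R7 applies: 26 + 4 = 30.
Level 30 exceeds the maximum of 27; capped at 27.
Final offense level: 27.
Criminal history: 5 prior points → Category 3 (5-7).
Level 27 falls in the 24-27 band.
Grid: Level 24-27 × Category 3 = 72-80 months.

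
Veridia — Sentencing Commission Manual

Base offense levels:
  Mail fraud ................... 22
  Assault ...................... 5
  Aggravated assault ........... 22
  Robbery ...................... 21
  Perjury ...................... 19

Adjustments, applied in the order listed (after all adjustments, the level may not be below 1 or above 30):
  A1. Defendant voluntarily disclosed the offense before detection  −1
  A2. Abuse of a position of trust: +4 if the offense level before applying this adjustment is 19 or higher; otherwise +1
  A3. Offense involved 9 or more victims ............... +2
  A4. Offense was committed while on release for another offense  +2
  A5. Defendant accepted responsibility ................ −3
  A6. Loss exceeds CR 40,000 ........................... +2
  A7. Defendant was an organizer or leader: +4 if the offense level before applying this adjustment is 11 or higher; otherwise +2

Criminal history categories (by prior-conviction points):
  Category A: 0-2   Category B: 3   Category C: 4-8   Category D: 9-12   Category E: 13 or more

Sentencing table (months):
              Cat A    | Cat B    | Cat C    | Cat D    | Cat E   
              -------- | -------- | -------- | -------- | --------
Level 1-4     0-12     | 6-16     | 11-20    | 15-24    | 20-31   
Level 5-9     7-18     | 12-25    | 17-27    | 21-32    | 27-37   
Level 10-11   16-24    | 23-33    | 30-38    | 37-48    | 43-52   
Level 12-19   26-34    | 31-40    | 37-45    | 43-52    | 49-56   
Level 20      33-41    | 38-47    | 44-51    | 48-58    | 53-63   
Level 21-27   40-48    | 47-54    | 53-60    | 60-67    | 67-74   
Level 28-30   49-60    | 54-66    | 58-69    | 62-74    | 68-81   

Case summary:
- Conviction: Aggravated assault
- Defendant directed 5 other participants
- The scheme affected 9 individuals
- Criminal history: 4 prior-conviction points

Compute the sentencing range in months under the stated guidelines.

Base offense level for aggravated assault: 22.
A1 does not apply.
A2 does not apply.
A3 applies: 22 + 2 = 24.
A5 does not apply.
A7 applies (level before this adjustment is 24 ≥ 11, so +4): 24 + 4 = 28.
Final offense level: 28.
Criminal history: 4 prior points → Category C (4-8).
Level 28 falls in the 28-30 band.
Grid: Level 28-30 × Category C = 58-69 months.

58-69 months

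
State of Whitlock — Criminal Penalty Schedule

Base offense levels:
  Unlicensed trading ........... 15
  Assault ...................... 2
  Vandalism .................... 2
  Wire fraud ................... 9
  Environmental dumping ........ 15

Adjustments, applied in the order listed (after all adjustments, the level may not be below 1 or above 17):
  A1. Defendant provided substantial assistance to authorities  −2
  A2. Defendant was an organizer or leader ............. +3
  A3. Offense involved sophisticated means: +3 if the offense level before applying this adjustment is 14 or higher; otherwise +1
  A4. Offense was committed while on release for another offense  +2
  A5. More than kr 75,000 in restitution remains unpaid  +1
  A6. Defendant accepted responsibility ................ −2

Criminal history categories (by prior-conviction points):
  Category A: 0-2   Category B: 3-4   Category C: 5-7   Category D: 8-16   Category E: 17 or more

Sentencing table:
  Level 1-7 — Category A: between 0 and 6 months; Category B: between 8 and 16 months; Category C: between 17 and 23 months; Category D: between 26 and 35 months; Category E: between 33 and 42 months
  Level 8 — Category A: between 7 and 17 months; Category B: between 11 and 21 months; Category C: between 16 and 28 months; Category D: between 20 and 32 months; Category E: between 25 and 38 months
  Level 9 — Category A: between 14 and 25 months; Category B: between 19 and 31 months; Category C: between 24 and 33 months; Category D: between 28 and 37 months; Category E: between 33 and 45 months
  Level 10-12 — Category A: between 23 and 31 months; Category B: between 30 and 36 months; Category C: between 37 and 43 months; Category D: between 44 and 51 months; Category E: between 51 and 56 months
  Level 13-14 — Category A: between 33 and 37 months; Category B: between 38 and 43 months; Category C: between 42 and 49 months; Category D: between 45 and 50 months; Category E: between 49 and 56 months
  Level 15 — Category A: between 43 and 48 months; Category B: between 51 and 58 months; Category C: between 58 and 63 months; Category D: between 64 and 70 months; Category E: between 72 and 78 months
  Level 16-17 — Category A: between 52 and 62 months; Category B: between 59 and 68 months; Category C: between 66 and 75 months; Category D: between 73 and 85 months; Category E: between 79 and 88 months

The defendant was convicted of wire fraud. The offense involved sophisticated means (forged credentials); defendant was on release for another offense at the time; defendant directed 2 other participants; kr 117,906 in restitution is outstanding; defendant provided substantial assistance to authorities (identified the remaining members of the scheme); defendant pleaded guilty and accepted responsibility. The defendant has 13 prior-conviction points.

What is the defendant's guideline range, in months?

Base offense level for wire fraud: 9.
A1 applies: 9 − 2 = 7.
A2 applies: 7 + 3 = 10.
A3 applies (level before this adjustment is 10 < 14, so +1): 10 + 1 = 11.
A4 applies: 11 + 2 = 13.
A5 applies: 13 + 1 = 14.
A6 applies: 14 − 2 = 12.
Final offense level: 12.
Criminal history: 13 prior points → Category D (8-16).
Level 12 falls in the 10-12 band.
Grid: Level 10-12 × Category D = 44-51 months.

44-51 months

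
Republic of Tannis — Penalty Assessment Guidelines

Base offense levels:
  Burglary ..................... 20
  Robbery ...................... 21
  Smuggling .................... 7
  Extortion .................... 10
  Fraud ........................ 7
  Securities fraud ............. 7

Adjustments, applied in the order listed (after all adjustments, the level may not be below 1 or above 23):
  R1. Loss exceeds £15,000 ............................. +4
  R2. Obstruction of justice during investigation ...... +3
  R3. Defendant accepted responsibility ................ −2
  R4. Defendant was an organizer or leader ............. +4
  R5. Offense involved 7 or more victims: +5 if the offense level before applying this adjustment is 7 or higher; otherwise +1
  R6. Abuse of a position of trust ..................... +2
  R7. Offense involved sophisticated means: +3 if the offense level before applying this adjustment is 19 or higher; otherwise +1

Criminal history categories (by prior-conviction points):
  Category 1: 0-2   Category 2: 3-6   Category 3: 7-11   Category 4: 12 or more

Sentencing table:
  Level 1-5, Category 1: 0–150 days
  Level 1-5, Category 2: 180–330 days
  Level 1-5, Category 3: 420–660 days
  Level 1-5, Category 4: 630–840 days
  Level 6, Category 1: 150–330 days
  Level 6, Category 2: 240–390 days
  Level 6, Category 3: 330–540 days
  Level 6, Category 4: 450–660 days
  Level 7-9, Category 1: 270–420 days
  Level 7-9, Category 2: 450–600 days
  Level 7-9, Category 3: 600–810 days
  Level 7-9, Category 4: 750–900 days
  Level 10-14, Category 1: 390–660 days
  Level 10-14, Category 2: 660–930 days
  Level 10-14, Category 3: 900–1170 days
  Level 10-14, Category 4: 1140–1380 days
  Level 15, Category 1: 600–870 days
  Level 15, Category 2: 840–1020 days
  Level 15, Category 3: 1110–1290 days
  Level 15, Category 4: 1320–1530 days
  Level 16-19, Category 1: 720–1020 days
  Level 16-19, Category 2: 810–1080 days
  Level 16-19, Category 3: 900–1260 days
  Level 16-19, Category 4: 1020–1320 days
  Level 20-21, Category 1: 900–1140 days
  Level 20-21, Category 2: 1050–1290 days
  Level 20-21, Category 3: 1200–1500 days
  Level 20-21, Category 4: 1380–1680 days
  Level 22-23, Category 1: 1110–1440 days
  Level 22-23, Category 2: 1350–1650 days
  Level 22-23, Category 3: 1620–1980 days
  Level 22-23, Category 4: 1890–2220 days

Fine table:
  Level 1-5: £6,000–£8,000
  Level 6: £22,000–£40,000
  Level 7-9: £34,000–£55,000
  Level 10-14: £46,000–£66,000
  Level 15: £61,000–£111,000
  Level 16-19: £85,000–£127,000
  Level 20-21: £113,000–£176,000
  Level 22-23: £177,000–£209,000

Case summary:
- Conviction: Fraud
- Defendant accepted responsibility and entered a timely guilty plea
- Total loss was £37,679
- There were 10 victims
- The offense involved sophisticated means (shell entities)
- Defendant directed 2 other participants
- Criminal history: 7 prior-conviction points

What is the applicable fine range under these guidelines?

£85,000–£127,000

Base offense level for fraud: 7.
R1 applies: 7 + 4 = 11.
R3 applies: 11 − 2 = 9.
R4 applies: 9 + 4 = 13.
R5 applies (level before this adjustment is 13 ≥ 7, so +5): 13 + 5 = 18.
R6 does not apply.
R7 applies (level before this adjustment is 18 < 19, so +1): 18 + 1 = 19.
Final offense level: 19.
Level 19 falls in the 16-19 band.
Fine table: Level 16-19 → £85,000–£127,000.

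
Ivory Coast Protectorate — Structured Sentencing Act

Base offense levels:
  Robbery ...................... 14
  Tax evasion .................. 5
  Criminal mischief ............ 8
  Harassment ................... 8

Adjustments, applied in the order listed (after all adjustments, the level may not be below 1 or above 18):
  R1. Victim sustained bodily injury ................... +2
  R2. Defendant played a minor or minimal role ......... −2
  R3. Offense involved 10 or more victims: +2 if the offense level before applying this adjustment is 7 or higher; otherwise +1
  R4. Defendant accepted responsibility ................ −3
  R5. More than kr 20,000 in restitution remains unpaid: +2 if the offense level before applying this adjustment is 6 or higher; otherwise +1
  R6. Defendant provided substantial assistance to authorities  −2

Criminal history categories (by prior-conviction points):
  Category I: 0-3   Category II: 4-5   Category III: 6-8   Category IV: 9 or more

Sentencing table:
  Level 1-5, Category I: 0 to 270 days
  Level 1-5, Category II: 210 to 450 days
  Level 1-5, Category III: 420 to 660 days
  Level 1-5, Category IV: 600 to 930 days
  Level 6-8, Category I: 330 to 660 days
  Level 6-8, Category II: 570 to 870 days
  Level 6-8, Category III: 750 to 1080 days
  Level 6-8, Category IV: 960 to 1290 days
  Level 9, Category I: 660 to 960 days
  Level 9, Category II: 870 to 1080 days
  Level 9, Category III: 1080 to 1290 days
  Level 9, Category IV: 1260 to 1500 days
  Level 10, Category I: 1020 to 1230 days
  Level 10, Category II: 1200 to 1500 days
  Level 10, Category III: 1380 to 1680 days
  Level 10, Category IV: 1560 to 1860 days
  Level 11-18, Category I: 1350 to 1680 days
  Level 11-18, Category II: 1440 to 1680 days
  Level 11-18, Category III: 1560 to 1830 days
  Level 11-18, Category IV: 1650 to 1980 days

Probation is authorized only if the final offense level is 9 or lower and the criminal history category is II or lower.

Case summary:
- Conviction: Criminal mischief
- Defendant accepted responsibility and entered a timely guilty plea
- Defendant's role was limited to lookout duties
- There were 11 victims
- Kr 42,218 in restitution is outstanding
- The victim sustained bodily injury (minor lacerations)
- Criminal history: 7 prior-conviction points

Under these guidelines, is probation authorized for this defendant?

Base offense level for criminal mischief: 8.
R1 applies: 8 + 2 = 10.
R2 applies: 10 − 2 = 8.
R3 applies (level before this adjustment is 8 ≥ 7, so +2): 8 + 2 = 10.
R4 applies: 10 − 3 = 7.
R5 applies (level before this adjustment is 7 ≥ 6, so +2): 7 + 2 = 9.
Final offense level: 9.
Criminal history: 7 prior points → Category III (6-8).
Level 9 falls in the 9 band.
Grid: Level 9 × Category III = 1080-1290 days.
Probation check: level 9 ≤ 9 and category III > II → not eligible.

No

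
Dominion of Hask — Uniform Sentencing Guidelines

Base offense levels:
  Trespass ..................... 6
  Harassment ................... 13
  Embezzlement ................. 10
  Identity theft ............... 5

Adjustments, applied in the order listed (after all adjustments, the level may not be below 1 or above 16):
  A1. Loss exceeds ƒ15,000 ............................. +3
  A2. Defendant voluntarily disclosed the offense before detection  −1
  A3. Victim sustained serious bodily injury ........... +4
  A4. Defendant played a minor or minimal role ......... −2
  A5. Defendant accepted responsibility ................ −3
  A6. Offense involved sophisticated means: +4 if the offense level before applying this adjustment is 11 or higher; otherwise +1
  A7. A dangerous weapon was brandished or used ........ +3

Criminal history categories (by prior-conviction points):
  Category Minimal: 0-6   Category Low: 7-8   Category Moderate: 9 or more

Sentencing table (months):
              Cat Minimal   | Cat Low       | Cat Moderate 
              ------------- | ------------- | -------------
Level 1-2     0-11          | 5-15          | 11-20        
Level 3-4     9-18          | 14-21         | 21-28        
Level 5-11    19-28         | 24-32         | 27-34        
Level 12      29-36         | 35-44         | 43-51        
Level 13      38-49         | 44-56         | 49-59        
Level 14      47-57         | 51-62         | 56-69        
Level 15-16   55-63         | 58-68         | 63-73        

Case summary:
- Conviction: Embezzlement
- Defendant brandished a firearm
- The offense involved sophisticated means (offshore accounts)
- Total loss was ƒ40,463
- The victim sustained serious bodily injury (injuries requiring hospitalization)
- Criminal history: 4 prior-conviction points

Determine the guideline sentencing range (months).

Base offense level for embezzlement: 10.
A1 applies: 10 + 3 = 13.
A2 does not apply.
A3 applies: 13 + 4 = 17.
A5 does not apply.
A6 applies (level before this adjustment is 17 ≥ 11, so +4): 17 + 4 = 21.
A7 applies: 21 + 3 = 24.
Level 24 exceeds the maximum of 16; capped at 16.
Final offense level: 16.
Criminal history: 4 prior points → Category Minimal (0-6).
Level 16 falls in the 15-16 band.
Grid: Level 15-16 × Category Minimal = 55-63 months.

55-63 months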